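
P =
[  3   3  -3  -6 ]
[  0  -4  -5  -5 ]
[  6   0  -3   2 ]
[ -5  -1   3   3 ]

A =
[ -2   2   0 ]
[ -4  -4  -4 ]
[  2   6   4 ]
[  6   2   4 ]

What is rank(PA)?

2

First compute PA:
[[-60, -36, -48],
 [-24, -24, -24],
 [ -6,  -2,  -4],
 [ 38,  18,  28]]
Now row reduce the product.
R2 ← R2 − (2/5)·R1: [0, -48/5, -24/5]
R3 ← R3 − (1/10)·R1: [0, 8/5, 4/5]
R4 ← R4 + (19/30)·R1: [0, -24/5, -12/5]
R3 ← R3 + (1/6)·R2: [0, 0, 0]
R4 ← R4 − (1/2)·R2: [0, 0, 0]
2 nonzero rows, so rank(PA) = 2.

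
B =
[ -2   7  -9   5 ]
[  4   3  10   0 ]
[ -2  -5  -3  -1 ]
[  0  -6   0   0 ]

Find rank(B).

4

Row reduce to echelon form.
R2 ← R2 + (2)·R1: [0, 17, -8, 10]
R3 ← R3 − R1: [0, -12, 6, -6]
R3 ← R3 + (12/17)·R2: [0, 0, 6/17, 18/17]
R4 ← R4 + (6/17)·R2: [0, 0, -48/17, 60/17]
R4 ← R4 + (8)·R3: [0, 0, 0, 12]
Echelon form has 4 nonzero rows, so rank(B) = 4.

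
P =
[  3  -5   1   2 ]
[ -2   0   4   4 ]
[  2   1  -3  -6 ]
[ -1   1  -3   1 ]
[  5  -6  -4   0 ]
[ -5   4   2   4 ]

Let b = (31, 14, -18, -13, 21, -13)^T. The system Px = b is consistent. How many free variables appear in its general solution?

1

Row reduce the augmented matrix [P | b].
R2 ← R2 + (2/3)·R1: [0, -10/3, 14/3, 16/3, 104/3]
R3 ← R3 − (2/3)·R1: [0, 13/3, -11/3, -22/3, -116/3]
R4 ← R4 + (1/3)·R1: [0, -2/3, -8/3, 5/3, -8/3]
R5 ← R5 − (5/3)·R1: [0, 7/3, -17/3, -10/3, -92/3]
R6 ← R6 + (5/3)·R1: [0, -13/3, 11/3, 22/3, 116/3]
R3 ← R3 + (13/10)·R2: [0, 0, 12/5, -2/5, 32/5]
R4 ← R4 − (1/5)·R2: [0, 0, -18/5, 3/5, -48/5]
R5 ← R5 + (7/10)·R2: [0, 0, -12/5, 2/5, -32/5]
R6 ← R6 − (13/10)·R2: [0, 0, -12/5, 2/5, -32/5]
R4 ← R4 + (3/2)·R3: [0, 0, 0, 0, 0]
R5 ← R5 + R3: [0, 0, 0, 0, 0]
R6 ← R6 + R3: [0, 0, 0, 0, 0]
The echelon form has 3 nonzero rows, and every pivot lies in the first 4 columns, so rank(P) = rank([P|b]) = 3.
The system is consistent.
Free variables = (unknowns) − (rank) = 4 − 3 = 1.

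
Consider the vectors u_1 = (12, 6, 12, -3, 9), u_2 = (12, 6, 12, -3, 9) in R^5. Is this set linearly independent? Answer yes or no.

Form the matrix with these vectors as rows and row reduce.
R2 ← R2 − R1: [0, 0, 0, 0, 0]
1 nonzero row, so the 2 vectors span a space of dimension 1.
Since 1 < 2, the vectors are linearly dependent.

no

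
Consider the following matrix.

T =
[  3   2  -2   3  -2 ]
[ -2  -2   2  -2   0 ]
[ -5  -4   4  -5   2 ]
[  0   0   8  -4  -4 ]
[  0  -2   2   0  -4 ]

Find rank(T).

3

Row reduce to echelon form.
R2 ← R2 + (2/3)·R1: [0, -2/3, 2/3, 0, -4/3]
R3 ← R3 + (5/3)·R1: [0, -2/3, 2/3, 0, -4/3]
R3 ← R3 − R2: [0, 0, 0, 0, 0]
R5 ← R5 − (3)·R2: [0, 0, 0, 0, 0]
Swap R3 ↔ R4
Echelon form has 3 nonzero rows, so rank(T) = 3.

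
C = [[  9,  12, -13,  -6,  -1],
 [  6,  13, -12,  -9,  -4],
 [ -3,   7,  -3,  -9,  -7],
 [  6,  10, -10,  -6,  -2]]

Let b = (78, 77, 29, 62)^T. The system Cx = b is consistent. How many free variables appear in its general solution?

Row reduce the augmented matrix [C | b].
R2 ← R2 − (2/3)·R1: [0, 5, -10/3, -5, -10/3, 25]
R3 ← R3 + (1/3)·R1: [0, 11, -22/3, -11, -22/3, 55]
R4 ← R4 − (2/3)·R1: [0, 2, -4/3, -2, -4/3, 10]
R3 ← R3 − (11/5)·R2: [0, 0, 0, 0, 0, 0]
R4 ← R4 − (2/5)·R2: [0, 0, 0, 0, 0, 0]
The echelon form has 2 nonzero rows, and every pivot lies in the first 5 columns, so rank(C) = rank([C|b]) = 2.
The system is consistent.
Free variables = (unknowns) − (rank) = 5 − 2 = 3.

3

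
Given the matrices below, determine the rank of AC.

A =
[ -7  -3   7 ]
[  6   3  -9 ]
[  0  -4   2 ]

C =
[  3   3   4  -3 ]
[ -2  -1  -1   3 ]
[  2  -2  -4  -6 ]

First compute AC:
[[ -1, -32, -53, -30],
 [ -6,  33,  57,  45],
 [ 12,   0,  -4, -24]]
Now row reduce the product.
R2 ← R2 − (6)·R1: [0, 225, 375, 225]
R3 ← R3 + (12)·R1: [0, -384, -640, -384]
R3 ← R3 + (128/75)·R2: [0, 0, 0, 0]
2 nonzero rows, so rank(AC) = 2.

2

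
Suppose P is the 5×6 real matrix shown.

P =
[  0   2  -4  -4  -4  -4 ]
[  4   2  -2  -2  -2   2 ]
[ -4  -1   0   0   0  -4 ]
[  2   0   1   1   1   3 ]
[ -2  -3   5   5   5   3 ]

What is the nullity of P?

Row reduce to echelon form.
Swap R1 ↔ R2
R3 ← R3 + R1: [0, 1, -2, -2, -2, -2]
R4 ← R4 − (1/2)·R1: [0, -1, 2, 2, 2, 2]
R5 ← R5 + (1/2)·R1: [0, -2, 4, 4, 4, 4]
R3 ← R3 − (1/2)·R2: [0, 0, 0, 0, 0, 0]
R4 ← R4 + (1/2)·R2: [0, 0, 0, 0, 0, 0]
R5 ← R5 + R2: [0, 0, 0, 0, 0, 0]
2 nonzero rows, so rank(P) = 2.
P has 6 columns; by rank–nullity, nullity = 6 − 2 = 4.

4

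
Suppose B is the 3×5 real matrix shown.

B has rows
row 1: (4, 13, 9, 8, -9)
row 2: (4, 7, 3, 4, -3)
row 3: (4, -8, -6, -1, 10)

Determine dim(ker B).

2

Row reduce to echelon form.
R2 ← R2 − R1: [0, -6, -6, -4, 6]
R3 ← R3 − R1: [0, -21, -15, -9, 19]
R3 ← R3 − (7/2)·R2: [0, 0, 6, 5, -2]
3 nonzero rows, so rank(B) = 3.
B has 5 columns; by rank–nullity, nullity = 5 − 3 = 2.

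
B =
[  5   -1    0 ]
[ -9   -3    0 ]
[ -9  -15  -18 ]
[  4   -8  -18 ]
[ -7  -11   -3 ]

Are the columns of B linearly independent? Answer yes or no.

yes

Row reduce B to echelon form.
R2 ← R2 + (9/5)·R1: [0, -24/5, 0]
R3 ← R3 + (9/5)·R1: [0, -84/5, -18]
R4 ← R4 − (4/5)·R1: [0, -36/5, -18]
R5 ← R5 + (7/5)·R1: [0, -62/5, -3]
R3 ← R3 − (7/2)·R2: [0, 0, -18]
R4 ← R4 − (3/2)·R2: [0, 0, -18]
R5 ← R5 − (31/12)·R2: [0, 0, -3]
R4 ← R4 − R3: [0, 0, 0]
R5 ← R5 − (1/6)·R3: [0, 0, 0]
3 pivots among 3 columns.
Every column is a pivot column, so the columns are linearly independent.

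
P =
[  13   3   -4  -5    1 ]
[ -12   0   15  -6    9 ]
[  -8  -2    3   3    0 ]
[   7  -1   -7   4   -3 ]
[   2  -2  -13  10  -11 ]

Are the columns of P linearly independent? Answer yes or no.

no

Row reduce P to echelon form.
R2 ← R2 + (12/13)·R1: [0, 36/13, 147/13, -138/13, 129/13]
R3 ← R3 + (8/13)·R1: [0, -2/13, 7/13, -1/13, 8/13]
R4 ← R4 − (7/13)·R1: [0, -34/13, -63/13, 87/13, -46/13]
R5 ← R5 − (2/13)·R1: [0, -32/13, -161/13, 140/13, -145/13]
R3 ← R3 + (1/18)·R2: [0, 0, 7/6, -2/3, 7/6]
R4 ← R4 + (17/18)·R2: [0, 0, 35/6, -10/3, 35/6]
R5 ← R5 + (8/9)·R2: [0, 0, -7/3, 4/3, -7/3]
R4 ← R4 − (5)·R3: [0, 0, 0, 0, 0]
R5 ← R5 + (2)·R3: [0, 0, 0, 0, 0]
3 pivots among 5 columns.
Only 3 < 5 pivot columns, so the columns are linearly dependent.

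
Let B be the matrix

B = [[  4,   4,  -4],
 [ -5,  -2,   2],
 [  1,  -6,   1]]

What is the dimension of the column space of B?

Row reduce to echelon form.
R2 ← R2 + (5/4)·R1: [0, 3, -3]
R3 ← R3 − (1/4)·R1: [0, -7, 2]
R3 ← R3 + (7/3)·R2: [0, 0, -5]
Echelon form has 3 nonzero rows, so rank(B) = 3.
The column space has dimension equal to the rank: 3.

3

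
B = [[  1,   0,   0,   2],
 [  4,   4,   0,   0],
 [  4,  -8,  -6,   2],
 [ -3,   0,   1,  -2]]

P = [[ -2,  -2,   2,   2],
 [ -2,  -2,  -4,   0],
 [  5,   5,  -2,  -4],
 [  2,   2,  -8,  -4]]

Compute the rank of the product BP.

First compute BP:
[[  2,   2, -14,  -6],
 [-16, -16,  -8,   8],
 [-18, -18,  36,  24],
 [  7,   7,   8,  -2]]
Now row reduce the product.
R2 ← R2 + (8)·R1: [0, 0, -120, -40]
R3 ← R3 + (9)·R1: [0, 0, -90, -30]
R4 ← R4 − (7/2)·R1: [0, 0, 57, 19]
R3 ← R3 − (3/4)·R2: [0, 0, 0, 0]
R4 ← R4 + (19/40)·R2: [0, 0, 0, 0]
2 nonzero rows, so rank(BP) = 2.

2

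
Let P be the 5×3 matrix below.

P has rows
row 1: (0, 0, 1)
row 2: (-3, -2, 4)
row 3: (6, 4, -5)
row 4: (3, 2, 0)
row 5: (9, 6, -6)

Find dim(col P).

Row reduce to echelon form.
Swap R1 ↔ R2
R3 ← R3 + (2)·R1: [0, 0, 3]
R4 ← R4 + R1: [0, 0, 4]
R5 ← R5 + (3)·R1: [0, 0, 6]
R3 ← R3 − (3)·R2: [0, 0, 0]
R4 ← R4 − (4)·R2: [0, 0, 0]
R5 ← R5 − (6)·R2: [0, 0, 0]
Echelon form has 2 nonzero rows, so rank(P) = 2.
The column space has dimension equal to the rank: 2.

2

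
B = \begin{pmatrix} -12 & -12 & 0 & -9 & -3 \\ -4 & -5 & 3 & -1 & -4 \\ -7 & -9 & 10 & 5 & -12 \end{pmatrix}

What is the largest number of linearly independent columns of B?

Row reduce to echelon form.
R2 ← R2 − (1/3)·R1: [0, -1, 3, 2, -3]
R3 ← R3 − (7/12)·R1: [0, -2, 10, 41/4, -41/4]
R3 ← R3 − (2)·R2: [0, 0, 4, 25/4, -17/4]
Echelon form has 3 nonzero rows, so rank(B) = 3.
The rank gives the maximum number of linearly independent columns: 3.

3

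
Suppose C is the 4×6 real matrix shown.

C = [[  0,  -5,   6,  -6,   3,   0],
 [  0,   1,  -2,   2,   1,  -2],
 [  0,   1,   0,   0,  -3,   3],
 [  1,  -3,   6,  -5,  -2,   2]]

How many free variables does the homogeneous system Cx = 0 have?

Row reduce to echelon form.
Swap R1 ↔ R4
R3 ← R3 − R2: [0, 0, 2, -2, -4, 5]
R4 ← R4 + (5)·R2: [0, 0, -4, 4, 8, -10]
R4 ← R4 + (2)·R3: [0, 0, 0, 0, 0, 0]
3 nonzero rows, so rank(C) = 3.
C has 6 columns; by rank–nullity, nullity = 6 − 3 = 3.

3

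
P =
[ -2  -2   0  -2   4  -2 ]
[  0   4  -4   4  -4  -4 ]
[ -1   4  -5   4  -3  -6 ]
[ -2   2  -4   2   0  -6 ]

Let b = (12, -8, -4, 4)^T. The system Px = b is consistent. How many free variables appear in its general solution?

Row reduce the augmented matrix [P | b].
R3 ← R3 − (1/2)·R1: [0, 5, -5, 5, -5, -5, -10]
R4 ← R4 − R1: [0, 4, -4, 4, -4, -4, -8]
R3 ← R3 − (5/4)·R2: [0, 0, 0, 0, 0, 0, 0]
R4 ← R4 − R2: [0, 0, 0, 0, 0, 0, 0]
The echelon form has 2 nonzero rows, and every pivot lies in the first 6 columns, so rank(P) = rank([P|b]) = 2.
The system is consistent.
Free variables = (unknowns) − (rank) = 6 − 2 = 4.

4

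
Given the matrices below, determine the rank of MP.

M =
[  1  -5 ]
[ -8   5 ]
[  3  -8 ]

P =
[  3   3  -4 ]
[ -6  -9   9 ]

First compute MP:
[[ 33,  48, -49],
 [-54, -69,  77],
 [ 57,  81, -84]]
Now row reduce the product.
R2 ← R2 + (18/11)·R1: [0, 105/11, -35/11]
R3 ← R3 − (19/11)·R1: [0, -21/11, 7/11]
R3 ← R3 + (1/5)·R2: [0, 0, 0]
2 nonzero rows, so rank(MP) = 2.

2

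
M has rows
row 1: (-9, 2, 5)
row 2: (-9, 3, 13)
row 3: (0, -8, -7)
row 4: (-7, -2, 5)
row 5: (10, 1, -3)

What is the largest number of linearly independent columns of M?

3

Row reduce to echelon form.
R2 ← R2 − R1: [0, 1, 8]
R4 ← R4 − (7/9)·R1: [0, -32/9, 10/9]
R5 ← R5 + (10/9)·R1: [0, 29/9, 23/9]
R3 ← R3 + (8)·R2: [0, 0, 57]
R4 ← R4 + (32/9)·R2: [0, 0, 266/9]
R5 ← R5 − (29/9)·R2: [0, 0, -209/9]
R4 ← R4 − (14/27)·R3: [0, 0, 0]
R5 ← R5 + (11/27)·R3: [0, 0, 0]
Echelon form has 3 nonzero rows, so rank(M) = 3.
The rank gives the maximum number of linearly independent columns: 3.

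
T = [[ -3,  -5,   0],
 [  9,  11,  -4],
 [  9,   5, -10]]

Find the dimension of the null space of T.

Row reduce to echelon form.
R2 ← R2 + (3)·R1: [0, -4, -4]
R3 ← R3 + (3)·R1: [0, -10, -10]
R3 ← R3 − (5/2)·R2: [0, 0, 0]
2 nonzero rows, so rank(T) = 2.
T has 3 columns; by rank–nullity, nullity = 3 − 2 = 1.

1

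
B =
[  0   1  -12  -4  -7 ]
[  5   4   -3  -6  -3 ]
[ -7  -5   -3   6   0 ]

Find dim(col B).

Row reduce to echelon form.
Swap R1 ↔ R2
R3 ← R3 + (7/5)·R1: [0, 3/5, -36/5, -12/5, -21/5]
R3 ← R3 − (3/5)·R2: [0, 0, 0, 0, 0]
Echelon form has 2 nonzero rows, so rank(B) = 2.
The column space has dimension equal to the rank: 2.

2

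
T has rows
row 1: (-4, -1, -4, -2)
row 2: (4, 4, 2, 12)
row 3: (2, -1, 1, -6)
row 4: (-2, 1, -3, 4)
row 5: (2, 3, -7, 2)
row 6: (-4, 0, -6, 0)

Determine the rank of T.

3

Row reduce to echelon form.
R2 ← R2 + R1: [0, 3, -2, 10]
R3 ← R3 + (1/2)·R1: [0, -3/2, -1, -7]
R4 ← R4 − (1/2)·R1: [0, 3/2, -1, 5]
R5 ← R5 + (1/2)·R1: [0, 5/2, -9, 1]
R6 ← R6 − R1: [0, 1, -2, 2]
R3 ← R3 + (1/2)·R2: [0, 0, -2, -2]
R4 ← R4 − (1/2)·R2: [0, 0, 0, 0]
R5 ← R5 − (5/6)·R2: [0, 0, -22/3, -22/3]
R6 ← R6 − (1/3)·R2: [0, 0, -4/3, -4/3]
R5 ← R5 − (11/3)·R3: [0, 0, 0, 0]
R6 ← R6 − (2/3)·R3: [0, 0, 0, 0]
Echelon form has 3 nonzero rows, so rank(T) = 3.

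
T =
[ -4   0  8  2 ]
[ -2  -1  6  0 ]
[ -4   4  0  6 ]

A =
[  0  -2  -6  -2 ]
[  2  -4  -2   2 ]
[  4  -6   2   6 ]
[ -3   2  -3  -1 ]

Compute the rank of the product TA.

First compute TA:
[[ 26, -36,  34,  54],
 [ 22, -28,  26,  38],
 [-10,   4,  -2,  10]]
Now row reduce the product.
R2 ← R2 − (11/13)·R1: [0, 32/13, -36/13, -100/13]
R3 ← R3 + (5/13)·R1: [0, -128/13, 144/13, 400/13]
R3 ← R3 + (4)·R2: [0, 0, 0, 0]
2 nonzero rows, so rank(TA) = 2.

2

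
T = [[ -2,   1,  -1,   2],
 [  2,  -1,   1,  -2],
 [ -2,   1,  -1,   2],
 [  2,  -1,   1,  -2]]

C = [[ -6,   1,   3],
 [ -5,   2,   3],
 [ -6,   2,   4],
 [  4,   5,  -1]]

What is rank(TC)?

1

First compute TC:
[[ 21,   8,  -9],
 [-21,  -8,   9],
 [ 21,   8,  -9],
 [-21,  -8,   9]]
Now row reduce the product.
R2 ← R2 + R1: [0, 0, 0]
R3 ← R3 − R1: [0, 0, 0]
R4 ← R4 + R1: [0, 0, 0]
1 nonzero row, so rank(TC) = 1.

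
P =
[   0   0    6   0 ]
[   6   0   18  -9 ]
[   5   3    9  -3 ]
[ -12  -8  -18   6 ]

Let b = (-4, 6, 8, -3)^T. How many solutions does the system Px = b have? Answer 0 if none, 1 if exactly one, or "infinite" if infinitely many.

Row reduce the augmented matrix [P | b].
Swap R1 ↔ R2
R3 ← R3 − (5/6)·R1: [0, 3, -6, 9/2, 3]
R4 ← R4 + (2)·R1: [0, -8, 18, -12, 9]
Swap R2 ↔ R3
R4 ← R4 + (8/3)·R2: [0, 0, 2, 0, 17]
R4 ← R4 − (1/3)·R3: [0, 0, 0, 0, 55/3]
The echelon form has 4 nonzero rows; the last pivot sits in the augmented column, so rank(P) = 3 but rank([P|b]) = 4.
Since the ranks differ, the system is inconsistent.
It has no solutions.

0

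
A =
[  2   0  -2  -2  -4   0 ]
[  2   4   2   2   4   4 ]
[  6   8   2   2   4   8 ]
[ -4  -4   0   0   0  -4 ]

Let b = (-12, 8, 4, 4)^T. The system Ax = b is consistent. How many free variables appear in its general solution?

4

Row reduce the augmented matrix [A | b].
R2 ← R2 − R1: [0, 4, 4, 4, 8, 4, 20]
R3 ← R3 − (3)·R1: [0, 8, 8, 8, 16, 8, 40]
R4 ← R4 + (2)·R1: [0, -4, -4, -4, -8, -4, -20]
R3 ← R3 − (2)·R2: [0, 0, 0, 0, 0, 0, 0]
R4 ← R4 + R2: [0, 0, 0, 0, 0, 0, 0]
The echelon form has 2 nonzero rows, and every pivot lies in the first 6 columns, so rank(A) = rank([A|b]) = 2.
The system is consistent.
Free variables = (unknowns) − (rank) = 6 − 2 = 4.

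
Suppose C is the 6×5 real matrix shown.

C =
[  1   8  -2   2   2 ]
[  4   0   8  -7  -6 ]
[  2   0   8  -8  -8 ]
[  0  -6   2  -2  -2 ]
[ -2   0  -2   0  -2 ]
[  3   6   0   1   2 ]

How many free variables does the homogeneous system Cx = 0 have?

1

Row reduce to echelon form.
R2 ← R2 − (4)·R1: [0, -32, 16, -15, -14]
R3 ← R3 − (2)·R1: [0, -16, 12, -12, -12]
R5 ← R5 + (2)·R1: [0, 16, -6, 4, 2]
R6 ← R6 − (3)·R1: [0, -18, 6, -5, -4]
R3 ← R3 − (1/2)·R2: [0, 0, 4, -9/2, -5]
R4 ← R4 − (3/16)·R2: [0, 0, -1, 13/16, 5/8]
R5 ← R5 + (1/2)·R2: [0, 0, 2, -7/2, -5]
R6 ← R6 − (9/16)·R2: [0, 0, -3, 55/16, 31/8]
R4 ← R4 + (1/4)·R3: [0, 0, 0, -5/16, -5/8]
R5 ← R5 − (1/2)·R3: [0, 0, 0, -5/4, -5/2]
R6 ← R6 + (3/4)·R3: [0, 0, 0, 1/16, 1/8]
R5 ← R5 − (4)·R4: [0, 0, 0, 0, 0]
R6 ← R6 + (1/5)·R4: [0, 0, 0, 0, 0]
4 nonzero rows, so rank(C) = 4.
C has 5 columns; by rank–nullity, nullity = 5 − 4 = 1.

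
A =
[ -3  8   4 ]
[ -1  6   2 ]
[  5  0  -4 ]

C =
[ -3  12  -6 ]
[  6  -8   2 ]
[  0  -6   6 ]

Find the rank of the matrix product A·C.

First compute AC:
[[ 57, -124,  58],
 [ 39, -72,  30],
 [-15,  84, -54]]
Now row reduce the product.
R2 ← R2 − (13/19)·R1: [0, 244/19, -184/19]
R3 ← R3 + (5/19)·R1: [0, 976/19, -736/19]
R3 ← R3 − (4)·R2: [0, 0, 0]
2 nonzero rows, so rank(AC) = 2.

2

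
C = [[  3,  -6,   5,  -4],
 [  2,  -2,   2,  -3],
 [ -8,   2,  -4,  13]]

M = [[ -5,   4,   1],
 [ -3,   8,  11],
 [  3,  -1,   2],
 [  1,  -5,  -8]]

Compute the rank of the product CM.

2

First compute CM:
[[ 14, -21, -21],
 [ -1,   5,   8],
 [ 35, -77, -98]]
Now row reduce the product.
R2 ← R2 + (1/14)·R1: [0, 7/2, 13/2]
R3 ← R3 − (5/2)·R1: [0, -49/2, -91/2]
R3 ← R3 + (7)·R2: [0, 0, 0]
2 nonzero rows, so rank(CM) = 2.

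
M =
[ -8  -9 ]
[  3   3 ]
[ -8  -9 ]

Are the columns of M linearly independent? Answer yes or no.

yes

Row reduce M to echelon form.
R2 ← R2 + (3/8)·R1: [0, -3/8]
R3 ← R3 − R1: [0, 0]
2 pivots among 2 columns.
Every column is a pivot column, so the columns are linearly independent.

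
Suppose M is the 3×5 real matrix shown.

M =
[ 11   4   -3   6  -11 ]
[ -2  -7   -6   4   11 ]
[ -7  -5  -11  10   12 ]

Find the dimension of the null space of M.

Row reduce to echelon form.
R2 ← R2 + (2/11)·R1: [0, -69/11, -72/11, 56/11, 9]
R3 ← R3 + (7/11)·R1: [0, -27/11, -142/11, 152/11, 5]
R3 ← R3 − (9/23)·R2: [0, 0, -238/23, 272/23, 34/23]
3 nonzero rows, so rank(M) = 3.
M has 5 columns; by rank–nullity, nullity = 5 − 3 = 2.

2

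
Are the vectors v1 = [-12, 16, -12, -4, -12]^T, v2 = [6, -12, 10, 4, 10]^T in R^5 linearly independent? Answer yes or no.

Form the matrix with these vectors as rows and row reduce.
R2 ← R2 + (1/2)·R1: [0, -4, 4, 2, 4]
2 nonzero rows, so the 2 vectors span a space of dimension 2.
Since 2 = 2, the vectors are linearly independent.

yes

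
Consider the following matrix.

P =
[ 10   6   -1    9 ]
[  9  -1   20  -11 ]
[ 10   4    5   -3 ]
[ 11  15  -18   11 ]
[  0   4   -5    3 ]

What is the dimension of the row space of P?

Row reduce to echelon form.
R2 ← R2 − (9/10)·R1: [0, -32/5, 209/10, -191/10]
R3 ← R3 − R1: [0, -2, 6, -12]
R4 ← R4 − (11/10)·R1: [0, 42/5, -169/10, 11/10]
R3 ← R3 − (5/16)·R2: [0, 0, -17/32, -193/32]
R4 ← R4 + (21/16)·R2: [0, 0, 337/32, -767/32]
R5 ← R5 + (5/8)·R2: [0, 0, 129/16, -143/16]
R4 ← R4 + (337/17)·R3: [0, 0, 0, -2440/17]
R5 ← R5 + (258/17)·R3: [0, 0, 0, -1708/17]
R5 ← R5 − (7/10)·R4: [0, 0, 0, 0]
Echelon form has 4 nonzero rows, so rank(P) = 4.
The row space has dimension equal to the rank: 4.

4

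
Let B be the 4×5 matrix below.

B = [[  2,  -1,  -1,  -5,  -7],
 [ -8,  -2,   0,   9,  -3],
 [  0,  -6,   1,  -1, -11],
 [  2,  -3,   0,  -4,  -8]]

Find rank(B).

Row reduce to echelon form.
R2 ← R2 + (4)·R1: [0, -6, -4, -11, -31]
R4 ← R4 − R1: [0, -2, 1, 1, -1]
R3 ← R3 − R2: [0, 0, 5, 10, 20]
R4 ← R4 − (1/3)·R2: [0, 0, 7/3, 14/3, 28/3]
R4 ← R4 − (7/15)·R3: [0, 0, 0, 0, 0]
Echelon form has 3 nonzero rows, so rank(B) = 3.

3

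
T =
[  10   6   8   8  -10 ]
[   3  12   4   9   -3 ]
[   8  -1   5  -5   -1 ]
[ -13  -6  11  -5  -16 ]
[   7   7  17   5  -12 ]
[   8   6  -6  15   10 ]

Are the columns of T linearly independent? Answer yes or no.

yes

Row reduce T to echelon form.
R2 ← R2 − (3/10)·R1: [0, 51/5, 8/5, 33/5, 0]
R3 ← R3 − (4/5)·R1: [0, -29/5, -7/5, -57/5, 7]
R4 ← R4 + (13/10)·R1: [0, 9/5, 107/5, 27/5, -29]
R5 ← R5 − (7/10)·R1: [0, 14/5, 57/5, -3/5, -5]
R6 ← R6 − (4/5)·R1: [0, 6/5, -62/5, 43/5, 18]
R3 ← R3 + (29/51)·R2: [0, 0, -25/51, -130/17, 7]
R4 ← R4 − (3/17)·R2: [0, 0, 359/17, 72/17, -29]
R5 ← R5 − (14/51)·R2: [0, 0, 559/51, -41/17, -5]
R6 ← R6 − (2/17)·R2: [0, 0, -214/17, 133/17, 18]
R4 ← R4 + (1077/25)·R3: [0, 0, 0, -1626/5, 6814/25]
R5 ← R5 + (559/25)·R3: [0, 0, 0, -867/5, 3788/25]
R6 ← R6 − (642/25)·R3: [0, 0, 0, 1021/5, -4044/25]
R5 ← R5 − (289/542)·R4: [0, 0, 0, 0, 1677/271]
R6 ← R6 + (1021/1626)·R4: [0, 0, 0, 0, 7631/813]
R6 ← R6 − (587/387)·R5: [0, 0, 0, 0, 0]
5 pivots among 5 columns.
Every column is a pivot column, so the columns are linearly independent.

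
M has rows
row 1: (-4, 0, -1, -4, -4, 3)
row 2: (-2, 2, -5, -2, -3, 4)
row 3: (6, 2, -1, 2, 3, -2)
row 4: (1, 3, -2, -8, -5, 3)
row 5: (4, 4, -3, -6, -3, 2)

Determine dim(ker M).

Row reduce to echelon form.
R2 ← R2 − (1/2)·R1: [0, 2, -9/2, 0, -1, 5/2]
R3 ← R3 + (3/2)·R1: [0, 2, -5/2, -4, -3, 5/2]
R4 ← R4 + (1/4)·R1: [0, 3, -9/4, -9, -6, 15/4]
R5 ← R5 + R1: [0, 4, -4, -10, -7, 5]
R3 ← R3 − R2: [0, 0, 2, -4, -2, 0]
R4 ← R4 − (3/2)·R2: [0, 0, 9/2, -9, -9/2, 0]
R5 ← R5 − (2)·R2: [0, 0, 5, -10, -5, 0]
R4 ← R4 − (9/4)·R3: [0, 0, 0, 0, 0, 0]
R5 ← R5 − (5/2)·R3: [0, 0, 0, 0, 0, 0]
3 nonzero rows, so rank(M) = 3.
M has 6 columns; by rank–nullity, nullity = 6 − 3 = 3.

3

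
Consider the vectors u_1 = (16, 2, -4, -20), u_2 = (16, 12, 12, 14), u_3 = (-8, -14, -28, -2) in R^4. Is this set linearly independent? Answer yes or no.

Form the matrix with these vectors as rows and row reduce.
R2 ← R2 − R1: [0, 10, 16, 34]
R3 ← R3 + (1/2)·R1: [0, -13, -30, -12]
R3 ← R3 + (13/10)·R2: [0, 0, -46/5, 161/5]
3 nonzero rows, so the 3 vectors span a space of dimension 3.
Since 3 = 3, the vectors are linearly independent.

yes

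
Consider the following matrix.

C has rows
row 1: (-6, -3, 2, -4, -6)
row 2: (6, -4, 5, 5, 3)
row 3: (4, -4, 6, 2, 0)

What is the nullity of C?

2

Row reduce to echelon form.
R2 ← R2 + R1: [0, -7, 7, 1, -3]
R3 ← R3 + (2/3)·R1: [0, -6, 22/3, -2/3, -4]
R3 ← R3 − (6/7)·R2: [0, 0, 4/3, -32/21, -10/7]
3 nonzero rows, so rank(C) = 3.
C has 5 columns; by rank–nullity, nullity = 5 − 3 = 2.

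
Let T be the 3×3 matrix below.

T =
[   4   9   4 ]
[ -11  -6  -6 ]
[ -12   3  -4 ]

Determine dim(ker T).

Row reduce to echelon form.
R2 ← R2 + (11/4)·R1: [0, 75/4, 5]
R3 ← R3 + (3)·R1: [0, 30, 8]
R3 ← R3 − (8/5)·R2: [0, 0, 0]
2 nonzero rows, so rank(T) = 2.
T has 3 columns; by rank–nullity, nullity = 3 − 2 = 1.

1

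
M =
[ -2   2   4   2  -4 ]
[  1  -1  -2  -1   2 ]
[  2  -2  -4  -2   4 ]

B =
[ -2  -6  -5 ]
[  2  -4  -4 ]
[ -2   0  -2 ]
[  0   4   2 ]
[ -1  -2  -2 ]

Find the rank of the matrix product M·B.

First compute MB:
[[  4,  20,   6],
 [ -2, -10,  -3],
 [ -4, -20,  -6]]
Now row reduce the product.
R2 ← R2 + (1/2)·R1: [0, 0, 0]
R3 ← R3 + R1: [0, 0, 0]
1 nonzero row, so rank(MB) = 1.

1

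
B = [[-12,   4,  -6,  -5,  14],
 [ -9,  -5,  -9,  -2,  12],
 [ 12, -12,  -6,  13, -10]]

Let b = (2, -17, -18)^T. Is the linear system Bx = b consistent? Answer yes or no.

Row reduce the augmented matrix [B | b].
R2 ← R2 − (3/4)·R1: [0, -8, -9/2, 7/4, 3/2, -37/2]
R3 ← R3 + R1: [0, -8, -12, 8, 4, -16]
R3 ← R3 − R2: [0, 0, -15/2, 25/4, 5/2, 5/2]
The echelon form has 3 nonzero rows, and every pivot lies in the first 5 columns, so rank(B) = rank([B|b]) = 3.
The system is consistent.

yes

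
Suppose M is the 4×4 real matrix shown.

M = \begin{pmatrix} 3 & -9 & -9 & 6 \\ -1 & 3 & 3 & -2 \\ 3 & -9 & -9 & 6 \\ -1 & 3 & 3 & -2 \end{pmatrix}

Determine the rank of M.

Row reduce to echelon form.
R2 ← R2 + (1/3)·R1: [0, 0, 0, 0]
R3 ← R3 − R1: [0, 0, 0, 0]
R4 ← R4 + (1/3)·R1: [0, 0, 0, 0]
Echelon form has 1 nonzero row, so rank(M) = 1.

1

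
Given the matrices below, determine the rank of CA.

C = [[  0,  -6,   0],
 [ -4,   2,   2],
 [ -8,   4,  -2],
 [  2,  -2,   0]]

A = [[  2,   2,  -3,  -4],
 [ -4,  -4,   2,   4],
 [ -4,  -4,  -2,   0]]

2

First compute CA:
[[ 24,  24, -12, -24],
 [-24, -24,  12,  24],
 [-24, -24,  36,  48],
 [ 12,  12, -10, -16]]
Now row reduce the product.
R2 ← R2 + R1: [0, 0, 0, 0]
R3 ← R3 + R1: [0, 0, 24, 24]
R4 ← R4 − (1/2)·R1: [0, 0, -4, -4]
Swap R2 ↔ R3
R4 ← R4 + (1/6)·R2: [0, 0, 0, 0]
2 nonzero rows, so rank(CA) = 2.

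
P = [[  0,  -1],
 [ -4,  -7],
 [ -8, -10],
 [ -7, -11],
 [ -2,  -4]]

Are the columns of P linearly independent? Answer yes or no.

yes

Row reduce P to echelon form.
Swap R1 ↔ R2
R3 ← R3 − (2)·R1: [0, 4]
R4 ← R4 − (7/4)·R1: [0, 5/4]
R5 ← R5 − (1/2)·R1: [0, -1/2]
R3 ← R3 + (4)·R2: [0, 0]
R4 ← R4 + (5/4)·R2: [0, 0]
R5 ← R5 − (1/2)·R2: [0, 0]
2 pivots among 2 columns.
Every column is a pivot column, so the columns are linearly independent.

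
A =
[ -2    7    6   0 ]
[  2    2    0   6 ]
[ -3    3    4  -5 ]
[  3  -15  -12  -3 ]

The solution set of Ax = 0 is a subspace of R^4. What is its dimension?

Row reduce to echelon form.
R2 ← R2 + R1: [0, 9, 6, 6]
R3 ← R3 − (3/2)·R1: [0, -15/2, -5, -5]
R4 ← R4 + (3/2)·R1: [0, -9/2, -3, -3]
R3 ← R3 + (5/6)·R2: [0, 0, 0, 0]
R4 ← R4 + (1/2)·R2: [0, 0, 0, 0]
2 nonzero rows, so rank(A) = 2.
A has 4 columns; by rank–nullity, nullity = 4 − 2 = 2.

2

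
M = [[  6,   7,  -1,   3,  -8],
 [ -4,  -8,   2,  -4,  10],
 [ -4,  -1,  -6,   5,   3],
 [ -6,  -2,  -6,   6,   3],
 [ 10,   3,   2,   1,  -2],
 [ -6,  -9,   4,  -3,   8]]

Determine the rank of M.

Row reduce to echelon form.
R2 ← R2 + (2/3)·R1: [0, -10/3, 4/3, -2, 14/3]
R3 ← R3 + (2/3)·R1: [0, 11/3, -20/3, 7, -7/3]
R4 ← R4 + R1: [0, 5, -7, 9, -5]
R5 ← R5 − (5/3)·R1: [0, -26/3, 11/3, -4, 34/3]
R6 ← R6 + R1: [0, -2, 3, 0, 0]
R3 ← R3 + (11/10)·R2: [0, 0, -26/5, 24/5, 14/5]
R4 ← R4 + (3/2)·R2: [0, 0, -5, 6, 2]
R5 ← R5 − (13/5)·R2: [0, 0, 1/5, 6/5, -4/5]
R6 ← R6 − (3/5)·R2: [0, 0, 11/5, 6/5, -14/5]
R4 ← R4 − (25/26)·R3: [0, 0, 0, 18/13, -9/13]
R5 ← R5 + (1/26)·R3: [0, 0, 0, 18/13, -9/13]
R6 ← R6 + (11/26)·R3: [0, 0, 0, 42/13, -21/13]
R5 ← R5 − R4: [0, 0, 0, 0, 0]
R6 ← R6 − (7/3)·R4: [0, 0, 0, 0, 0]
Echelon form has 4 nonzero rows, so rank(M) = 4.

4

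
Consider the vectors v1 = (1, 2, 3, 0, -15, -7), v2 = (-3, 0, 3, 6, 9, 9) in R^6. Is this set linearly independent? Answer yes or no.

yes

Form the matrix with these vectors as rows and row reduce.
R2 ← R2 + (3)·R1: [0, 6, 12, 6, -36, -12]
2 nonzero rows, so the 2 vectors span a space of dimension 2.
Since 2 = 2, the vectors are linearly independent.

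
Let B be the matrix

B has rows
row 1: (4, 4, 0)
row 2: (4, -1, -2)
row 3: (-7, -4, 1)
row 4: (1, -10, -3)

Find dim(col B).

3

Row reduce to echelon form.
R2 ← R2 − R1: [0, -5, -2]
R3 ← R3 + (7/4)·R1: [0, 3, 1]
R4 ← R4 − (1/4)·R1: [0, -11, -3]
R3 ← R3 + (3/5)·R2: [0, 0, -1/5]
R4 ← R4 − (11/5)·R2: [0, 0, 7/5]
R4 ← R4 + (7)·R3: [0, 0, 0]
Echelon form has 3 nonzero rows, so rank(B) = 3.
The column space has dimension equal to the rank: 3.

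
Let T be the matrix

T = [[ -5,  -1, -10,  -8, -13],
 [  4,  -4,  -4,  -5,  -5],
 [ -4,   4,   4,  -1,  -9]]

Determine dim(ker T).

Row reduce to echelon form.
R2 ← R2 + (4/5)·R1: [0, -24/5, -12, -57/5, -77/5]
R3 ← R3 − (4/5)·R1: [0, 24/5, 12, 27/5, 7/5]
R3 ← R3 + R2: [0, 0, 0, -6, -14]
3 nonzero rows, so rank(T) = 3.
T has 5 columns; by rank–nullity, nullity = 5 − 3 = 2.

2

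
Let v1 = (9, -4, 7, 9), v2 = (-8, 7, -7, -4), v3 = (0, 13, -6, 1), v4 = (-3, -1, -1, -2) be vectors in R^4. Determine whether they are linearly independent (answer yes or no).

Form the matrix with these vectors as rows and row reduce.
R2 ← R2 + (8/9)·R1: [0, 31/9, -7/9, 4]
R4 ← R4 + (1/3)·R1: [0, -7/3, 4/3, 1]
R3 ← R3 − (117/31)·R2: [0, 0, -95/31, -437/31]
R4 ← R4 + (21/31)·R2: [0, 0, 25/31, 115/31]
R4 ← R4 + (5/19)·R3: [0, 0, 0, 0]
3 nonzero rows, so the 4 vectors span a space of dimension 3.
Since 3 < 4, the vectors are linearly dependent.

no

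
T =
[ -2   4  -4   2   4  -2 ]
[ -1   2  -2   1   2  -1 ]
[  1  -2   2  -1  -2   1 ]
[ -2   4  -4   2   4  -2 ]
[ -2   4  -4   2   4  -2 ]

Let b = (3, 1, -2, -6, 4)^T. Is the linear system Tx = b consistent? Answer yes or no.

Row reduce the augmented matrix [T | b].
R2 ← R2 − (1/2)·R1: [0, 0, 0, 0, 0, 0, -1/2]
R3 ← R3 + (1/2)·R1: [0, 0, 0, 0, 0, 0, -1/2]
R4 ← R4 − R1: [0, 0, 0, 0, 0, 0, -9]
R5 ← R5 − R1: [0, 0, 0, 0, 0, 0, 1]
R3 ← R3 − R2: [0, 0, 0, 0, 0, 0, 0]
R4 ← R4 − (18)·R2: [0, 0, 0, 0, 0, 0, 0]
R5 ← R5 + (2)·R2: [0, 0, 0, 0, 0, 0, 0]
The echelon form has 2 nonzero rows; the last pivot sits in the augmented column, so rank(T) = 1 but rank([T|b]) = 2.
Since the ranks differ, the system is inconsistent.

no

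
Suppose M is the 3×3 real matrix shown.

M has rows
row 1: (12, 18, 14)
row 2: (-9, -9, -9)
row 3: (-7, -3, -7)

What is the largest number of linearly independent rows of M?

3

Row reduce to echelon form.
R2 ← R2 + (3/4)·R1: [0, 9/2, 3/2]
R3 ← R3 + (7/12)·R1: [0, 15/2, 7/6]
R3 ← R3 − (5/3)·R2: [0, 0, -4/3]
Echelon form has 3 nonzero rows, so rank(M) = 3.
The rank gives the maximum number of linearly independent rows: 3.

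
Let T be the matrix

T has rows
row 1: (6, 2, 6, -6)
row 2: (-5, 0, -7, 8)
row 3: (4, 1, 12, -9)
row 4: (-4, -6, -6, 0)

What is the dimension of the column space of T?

Row reduce to echelon form.
R2 ← R2 + (5/6)·R1: [0, 5/3, -2, 3]
R3 ← R3 − (2/3)·R1: [0, -1/3, 8, -5]
R4 ← R4 + (2/3)·R1: [0, -14/3, -2, -4]
R3 ← R3 + (1/5)·R2: [0, 0, 38/5, -22/5]
R4 ← R4 + (14/5)·R2: [0, 0, -38/5, 22/5]
R4 ← R4 + R3: [0, 0, 0, 0]
Echelon form has 3 nonzero rows, so rank(T) = 3.
The column space has dimension equal to the rank: 3.

3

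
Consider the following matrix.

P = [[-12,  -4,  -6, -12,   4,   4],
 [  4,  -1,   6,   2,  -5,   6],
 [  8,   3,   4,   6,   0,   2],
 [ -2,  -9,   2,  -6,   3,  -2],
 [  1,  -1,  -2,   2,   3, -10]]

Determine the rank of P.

4

Row reduce to echelon form.
R2 ← R2 + (1/3)·R1: [0, -7/3, 4, -2, -11/3, 22/3]
R3 ← R3 + (2/3)·R1: [0, 1/3, 0, -2, 8/3, 14/3]
R4 ← R4 − (1/6)·R1: [0, -25/3, 3, -4, 7/3, -8/3]
R5 ← R5 + (1/12)·R1: [0, -4/3, -5/2, 1, 10/3, -29/3]
R3 ← R3 + (1/7)·R2: [0, 0, 4/7, -16/7, 15/7, 40/7]
R4 ← R4 − (25/7)·R2: [0, 0, -79/7, 22/7, 108/7, -202/7]
R5 ← R5 − (4/7)·R2: [0, 0, -67/14, 15/7, 38/7, -97/7]
R4 ← R4 + (79/4)·R3: [0, 0, 0, -42, 231/4, 84]
R5 ← R5 + (67/8)·R3: [0, 0, 0, -17, 187/8, 34]
R5 ← R5 − (17/42)·R4: [0, 0, 0, 0, 0, 0]
Echelon form has 4 nonzero rows, so rank(P) = 4.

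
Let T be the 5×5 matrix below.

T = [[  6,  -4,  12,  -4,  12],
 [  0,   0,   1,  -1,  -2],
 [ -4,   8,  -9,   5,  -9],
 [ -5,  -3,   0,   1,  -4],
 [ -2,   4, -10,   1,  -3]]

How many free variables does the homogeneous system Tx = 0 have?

Row reduce to echelon form.
R3 ← R3 + (2/3)·R1: [0, 16/3, -1, 7/3, -1]
R4 ← R4 + (5/6)·R1: [0, -19/3, 10, -7/3, 6]
R5 ← R5 + (1/3)·R1: [0, 8/3, -6, -1/3, 1]
Swap R2 ↔ R3
R4 ← R4 + (19/16)·R2: [0, 0, 141/16, 7/16, 77/16]
R5 ← R5 − (1/2)·R2: [0, 0, -11/2, -3/2, 3/2]
R4 ← R4 − (141/16)·R3: [0, 0, 0, 37/4, 359/16]
R5 ← R5 + (11/2)·R3: [0, 0, 0, -7, -19/2]
R5 ← R5 + (28/37)·R4: [0, 0, 0, 0, 1107/148]
5 nonzero rows, so rank(T) = 5.
T has 5 columns; by rank–nullity, nullity = 5 − 5 = 0.

0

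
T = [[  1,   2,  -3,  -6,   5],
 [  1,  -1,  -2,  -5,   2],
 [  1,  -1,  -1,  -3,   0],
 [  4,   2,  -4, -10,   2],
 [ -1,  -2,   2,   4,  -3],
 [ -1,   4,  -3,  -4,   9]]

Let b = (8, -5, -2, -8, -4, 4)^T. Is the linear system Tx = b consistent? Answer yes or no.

no

Row reduce the augmented matrix [T | b].
R2 ← R2 − R1: [0, -3, 1, 1, -3, -13]
R3 ← R3 − R1: [0, -3, 2, 3, -5, -10]
R4 ← R4 − (4)·R1: [0, -6, 8, 14, -18, -40]
R5 ← R5 + R1: [0, 0, -1, -2, 2, 4]
R6 ← R6 + R1: [0, 6, -6, -10, 14, 12]
R3 ← R3 − R2: [0, 0, 1, 2, -2, 3]
R4 ← R4 − (2)·R2: [0, 0, 6, 12, -12, -14]
R6 ← R6 + (2)·R2: [0, 0, -4, -8, 8, -14]
R4 ← R4 − (6)·R3: [0, 0, 0, 0, 0, -32]
R5 ← R5 + R3: [0, 0, 0, 0, 0, 7]
R6 ← R6 + (4)·R3: [0, 0, 0, 0, 0, -2]
R5 ← R5 + (7/32)·R4: [0, 0, 0, 0, 0, 0]
R6 ← R6 − (1/16)·R4: [0, 0, 0, 0, 0, 0]
The echelon form has 4 nonzero rows; the last pivot sits in the augmented column, so rank(T) = 3 but rank([T|b]) = 4.
Since the ranks differ, the system is inconsistent.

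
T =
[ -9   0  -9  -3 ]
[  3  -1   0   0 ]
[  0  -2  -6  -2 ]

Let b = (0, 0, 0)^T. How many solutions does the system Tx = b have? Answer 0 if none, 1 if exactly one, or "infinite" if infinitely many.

infinite

Row reduce the augmented matrix [T | b].
R2 ← R2 + (1/3)·R1: [0, -1, -3, -1, 0]
R3 ← R3 − (2)·R2: [0, 0, 0, 0, 0]
The echelon form has 2 nonzero rows, and every pivot lies in the first 4 columns, so rank(T) = rank([T|b]) = 2.
The system is consistent.
rank = 2 < 4 unknowns, so there are infinitely many solutions.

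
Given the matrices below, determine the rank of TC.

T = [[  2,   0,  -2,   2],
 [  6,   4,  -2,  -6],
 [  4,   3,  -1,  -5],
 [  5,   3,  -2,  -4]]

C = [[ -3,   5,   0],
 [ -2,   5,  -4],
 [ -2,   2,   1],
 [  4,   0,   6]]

First compute TC:
[[  6,   6,  10],
 [-46,  46, -54],
 [-36,  33, -43],
 [-33,  36, -38]]
Now row reduce the product.
R2 ← R2 + (23/3)·R1: [0, 92, 68/3]
R3 ← R3 + (6)·R1: [0, 69, 17]
R4 ← R4 + (11/2)·R1: [0, 69, 17]
R3 ← R3 − (3/4)·R2: [0, 0, 0]
R4 ← R4 − (3/4)·R2: [0, 0, 0]
2 nonzero rows, so rank(TC) = 2.

2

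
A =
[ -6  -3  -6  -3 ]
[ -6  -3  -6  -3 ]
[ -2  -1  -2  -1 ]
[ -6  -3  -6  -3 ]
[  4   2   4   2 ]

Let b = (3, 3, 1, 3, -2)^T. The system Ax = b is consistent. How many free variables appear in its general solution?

3

Row reduce the augmented matrix [A | b].
R2 ← R2 − R1: [0, 0, 0, 0, 0]
R3 ← R3 − (1/3)·R1: [0, 0, 0, 0, 0]
R4 ← R4 − R1: [0, 0, 0, 0, 0]
R5 ← R5 + (2/3)·R1: [0, 0, 0, 0, 0]
The echelon form has 1 nonzero rows, and every pivot lies in the first 4 columns, so rank(A) = rank([A|b]) = 1.
The system is consistent.
Free variables = (unknowns) − (rank) = 4 − 1 = 3.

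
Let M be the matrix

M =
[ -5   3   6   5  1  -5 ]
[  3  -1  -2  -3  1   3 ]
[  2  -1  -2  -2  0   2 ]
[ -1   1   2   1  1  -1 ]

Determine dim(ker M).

Row reduce to echelon form.
R2 ← R2 + (3/5)·R1: [0, 4/5, 8/5, 0, 8/5, 0]
R3 ← R3 + (2/5)·R1: [0, 1/5, 2/5, 0, 2/5, 0]
R4 ← R4 − (1/5)·R1: [0, 2/5, 4/5, 0, 4/5, 0]
R3 ← R3 − (1/4)·R2: [0, 0, 0, 0, 0, 0]
R4 ← R4 − (1/2)·R2: [0, 0, 0, 0, 0, 0]
2 nonzero rows, so rank(M) = 2.
M has 6 columns; by rank–nullity, nullity = 6 − 2 = 4.

4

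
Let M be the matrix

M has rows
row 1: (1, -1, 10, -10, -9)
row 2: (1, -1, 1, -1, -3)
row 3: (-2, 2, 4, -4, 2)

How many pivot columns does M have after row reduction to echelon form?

2

Row reduce to echelon form.
R2 ← R2 − R1: [0, 0, -9, 9, 6]
R3 ← R3 + (2)·R1: [0, 0, 24, -24, -16]
R3 ← R3 + (8/3)·R2: [0, 0, 0, 0, 0]
Echelon form has 2 nonzero rows, so rank(M) = 2.
Each nonzero row contributes one pivot column: 2 pivot columns.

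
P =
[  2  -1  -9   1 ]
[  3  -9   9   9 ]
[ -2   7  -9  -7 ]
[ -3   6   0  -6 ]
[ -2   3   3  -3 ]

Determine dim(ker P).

Row reduce to echelon form.
R2 ← R2 − (3/2)·R1: [0, -15/2, 45/2, 15/2]
R3 ← R3 + R1: [0, 6, -18, -6]
R4 ← R4 + (3/2)·R1: [0, 9/2, -27/2, -9/2]
R5 ← R5 + R1: [0, 2, -6, -2]
R3 ← R3 + (4/5)·R2: [0, 0, 0, 0]
R4 ← R4 + (3/5)·R2: [0, 0, 0, 0]
R5 ← R5 + (4/15)·R2: [0, 0, 0, 0]
2 nonzero rows, so rank(P) = 2.
P has 4 columns; by rank–nullity, nullity = 4 − 2 = 2.

2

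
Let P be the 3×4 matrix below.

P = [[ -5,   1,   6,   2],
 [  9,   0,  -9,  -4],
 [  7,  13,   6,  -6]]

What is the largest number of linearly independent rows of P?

2

Row reduce to echelon form.
R2 ← R2 + (9/5)·R1: [0, 9/5, 9/5, -2/5]
R3 ← R3 + (7/5)·R1: [0, 72/5, 72/5, -16/5]
R3 ← R3 − (8)·R2: [0, 0, 0, 0]
Echelon form has 2 nonzero rows, so rank(P) = 2.
The rank gives the maximum number of linearly independent rows: 2.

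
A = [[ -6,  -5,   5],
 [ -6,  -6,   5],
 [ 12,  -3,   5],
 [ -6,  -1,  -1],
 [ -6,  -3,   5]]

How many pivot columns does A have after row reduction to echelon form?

Row reduce to echelon form.
R2 ← R2 − R1: [0, -1, 0]
R3 ← R3 + (2)·R1: [0, -13, 15]
R4 ← R4 − R1: [0, 4, -6]
R5 ← R5 − R1: [0, 2, 0]
R3 ← R3 − (13)·R2: [0, 0, 15]
R4 ← R4 + (4)·R2: [0, 0, -6]
R5 ← R5 + (2)·R2: [0, 0, 0]
R4 ← R4 + (2/5)·R3: [0, 0, 0]
Echelon form has 3 nonzero rows, so rank(A) = 3.
Each nonzero row contributes one pivot column: 3 pivot columns.

3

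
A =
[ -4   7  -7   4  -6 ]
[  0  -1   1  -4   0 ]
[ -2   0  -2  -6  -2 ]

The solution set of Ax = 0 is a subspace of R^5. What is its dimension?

Row reduce to echelon form.
R3 ← R3 − (1/2)·R1: [0, -7/2, 3/2, -8, 1]
R3 ← R3 − (7/2)·R2: [0, 0, -2, 6, 1]
3 nonzero rows, so rank(A) = 3.
A has 5 columns; by rank–nullity, nullity = 5 − 3 = 2.

2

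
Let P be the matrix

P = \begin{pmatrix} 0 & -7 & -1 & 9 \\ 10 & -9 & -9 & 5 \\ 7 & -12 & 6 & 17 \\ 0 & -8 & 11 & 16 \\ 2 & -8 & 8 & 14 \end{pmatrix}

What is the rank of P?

3

Row reduce to echelon form.
Swap R1 ↔ R2
R3 ← R3 − (7/10)·R1: [0, -57/10, 123/10, 27/2]
R5 ← R5 − (1/5)·R1: [0, -31/5, 49/5, 13]
R3 ← R3 − (57/70)·R2: [0, 0, 459/35, 216/35]
R4 ← R4 − (8/7)·R2: [0, 0, 85/7, 40/7]
R5 ← R5 − (31/35)·R2: [0, 0, 374/35, 176/35]
R4 ← R4 − (25/27)·R3: [0, 0, 0, 0]
R5 ← R5 − (22/27)·R3: [0, 0, 0, 0]
Echelon form has 3 nonzero rows, so rank(P) = 3.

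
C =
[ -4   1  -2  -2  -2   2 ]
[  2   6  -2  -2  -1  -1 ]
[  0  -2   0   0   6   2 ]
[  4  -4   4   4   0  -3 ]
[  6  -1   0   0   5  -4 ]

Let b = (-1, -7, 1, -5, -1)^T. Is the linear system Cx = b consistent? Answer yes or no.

no

Row reduce the augmented matrix [C | b].
R2 ← R2 + (1/2)·R1: [0, 13/2, -3, -3, -2, 0, -15/2]
R4 ← R4 + R1: [0, -3, 2, 2, -2, -1, -6]
R5 ← R5 + (3/2)·R1: [0, 1/2, -3, -3, 2, -1, -5/2]
R3 ← R3 + (4/13)·R2: [0, 0, -12/13, -12/13, 70/13, 2, -17/13]
R4 ← R4 + (6/13)·R2: [0, 0, 8/13, 8/13, -38/13, -1, -123/13]
R5 ← R5 − (1/13)·R2: [0, 0, -36/13, -36/13, 28/13, -1, -25/13]
R4 ← R4 + (2/3)·R3: [0, 0, 0, 0, 2/3, 1/3, -31/3]
R5 ← R5 − (3)·R3: [0, 0, 0, 0, -14, -7, 2]
R5 ← R5 + (21)·R4: [0, 0, 0, 0, 0, 0, -215]
The echelon form has 5 nonzero rows; the last pivot sits in the augmented column, so rank(C) = 4 but rank([C|b]) = 5.
Since the ranks differ, the system is inconsistent.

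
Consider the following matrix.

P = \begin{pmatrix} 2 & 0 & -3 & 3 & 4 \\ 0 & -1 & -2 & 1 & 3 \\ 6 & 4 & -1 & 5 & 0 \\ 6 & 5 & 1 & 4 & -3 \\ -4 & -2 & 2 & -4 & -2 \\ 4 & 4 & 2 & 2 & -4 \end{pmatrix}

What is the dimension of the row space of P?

Row reduce to echelon form.
R3 ← R3 − (3)·R1: [0, 4, 8, -4, -12]
R4 ← R4 − (3)·R1: [0, 5, 10, -5, -15]
R5 ← R5 + (2)·R1: [0, -2, -4, 2, 6]
R6 ← R6 − (2)·R1: [0, 4, 8, -4, -12]
R3 ← R3 + (4)·R2: [0, 0, 0, 0, 0]
R4 ← R4 + (5)·R2: [0, 0, 0, 0, 0]
R5 ← R5 − (2)·R2: [0, 0, 0, 0, 0]
R6 ← R6 + (4)·R2: [0, 0, 0, 0, 0]
Echelon form has 2 nonzero rows, so rank(P) = 2.
The row space has dimension equal to the rank: 2.

2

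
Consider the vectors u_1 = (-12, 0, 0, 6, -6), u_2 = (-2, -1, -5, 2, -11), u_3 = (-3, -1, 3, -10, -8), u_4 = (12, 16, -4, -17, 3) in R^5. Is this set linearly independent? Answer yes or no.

yes

Form the matrix with these vectors as rows and row reduce.
R2 ← R2 − (1/6)·R1: [0, -1, -5, 1, -10]
R3 ← R3 − (1/4)·R1: [0, -1, 3, -23/2, -13/2]
R4 ← R4 + R1: [0, 16, -4, -11, -3]
R3 ← R3 − R2: [0, 0, 8, -25/2, 7/2]
R4 ← R4 + (16)·R2: [0, 0, -84, 5, -163]
R4 ← R4 + (21/2)·R3: [0, 0, 0, -505/4, -505/4]
4 nonzero rows, so the 4 vectors span a space of dimension 4.
Since 4 = 4, the vectors are linearly independent.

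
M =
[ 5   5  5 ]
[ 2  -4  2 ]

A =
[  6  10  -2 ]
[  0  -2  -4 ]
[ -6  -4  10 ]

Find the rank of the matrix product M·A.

First compute MA:
[[  0,  20,  20],
 [  0,  20,  32]]
Now row reduce the product.
R2 ← R2 − R1: [0, 0, 12]
2 nonzero rows, so rank(MA) = 2.

2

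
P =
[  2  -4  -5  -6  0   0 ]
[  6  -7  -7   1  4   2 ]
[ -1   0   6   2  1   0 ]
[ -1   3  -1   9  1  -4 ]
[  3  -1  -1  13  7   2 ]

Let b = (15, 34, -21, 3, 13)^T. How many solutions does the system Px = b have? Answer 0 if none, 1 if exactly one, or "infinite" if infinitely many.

Row reduce the augmented matrix [P | b].
R2 ← R2 − (3)·R1: [0, 5, 8, 19, 4, 2, -11]
R3 ← R3 + (1/2)·R1: [0, -2, 7/2, -1, 1, 0, -27/2]
R4 ← R4 + (1/2)·R1: [0, 1, -7/2, 6, 1, -4, 21/2]
R5 ← R5 − (3/2)·R1: [0, 5, 13/2, 22, 7, 2, -19/2]
R3 ← R3 + (2/5)·R2: [0, 0, 67/10, 33/5, 13/5, 4/5, -179/10]
R4 ← R4 − (1/5)·R2: [0, 0, -51/10, 11/5, 1/5, -22/5, 127/10]
R5 ← R5 − R2: [0, 0, -3/2, 3, 3, 0, 3/2]
R4 ← R4 + (51/67)·R3: [0, 0, 0, 484/67, 146/67, -254/67, -62/67]
R5 ← R5 + (15/67)·R3: [0, 0, 0, 300/67, 240/67, 12/67, -168/67]
R5 ← R5 − (75/121)·R4: [0, 0, 0, 0, 270/121, 306/121, -234/121]
The echelon form has 5 nonzero rows, and every pivot lies in the first 6 columns, so rank(P) = rank([P|b]) = 5.
The system is consistent.
rank = 5 < 6 unknowns, so there are infinitely many solutions.

infinite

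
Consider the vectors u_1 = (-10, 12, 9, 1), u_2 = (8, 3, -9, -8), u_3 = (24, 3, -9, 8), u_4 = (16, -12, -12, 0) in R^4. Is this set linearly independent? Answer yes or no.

Form the matrix with these vectors as rows and row reduce.
R2 ← R2 + (4/5)·R1: [0, 63/5, -9/5, -36/5]
R3 ← R3 + (12/5)·R1: [0, 159/5, 63/5, 52/5]
R4 ← R4 + (8/5)·R1: [0, 36/5, 12/5, 8/5]
R3 ← R3 − (53/21)·R2: [0, 0, 120/7, 200/7]
R4 ← R4 − (4/7)·R2: [0, 0, 24/7, 40/7]
R4 ← R4 − (1/5)·R3: [0, 0, 0, 0]
3 nonzero rows, so the 4 vectors span a space of dimension 3.
Since 3 < 4, the vectors are linearly dependent.

no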